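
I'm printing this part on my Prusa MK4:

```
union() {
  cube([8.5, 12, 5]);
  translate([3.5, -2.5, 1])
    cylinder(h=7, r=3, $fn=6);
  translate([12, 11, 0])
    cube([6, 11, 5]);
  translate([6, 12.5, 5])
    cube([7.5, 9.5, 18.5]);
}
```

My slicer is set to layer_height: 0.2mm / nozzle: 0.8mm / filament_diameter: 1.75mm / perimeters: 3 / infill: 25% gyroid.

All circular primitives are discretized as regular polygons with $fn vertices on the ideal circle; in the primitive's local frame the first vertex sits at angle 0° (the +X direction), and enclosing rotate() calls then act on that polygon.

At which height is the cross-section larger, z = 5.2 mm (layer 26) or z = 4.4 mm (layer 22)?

layer 22 (z = 4.4 mm)

Layer 26 (z = 5.2): the cube does not reach this height (z outside [0, 5]); the r=3 cylinder at (3.5, -2.5) contributes a regular 6-gon of circumradius 3 (area = (6/2)·3.000²·sin(360°/6) = 23.38 mm²); the cube at (12, 11) is not intersected at this z (z outside [0, 5]); the cube at (6, 12.5) (footprint 7.5×9.5) is included at this height (area 71.25 mm²); Taking the union: the 2 present regions are separate (no shared area or edge), so areas and boundary lengths simply add and each stays a separate island — area = 94.63 mm². So its area = 94.63 mm². Layer 22 (z = 4.4): the cube (footprint 8.5×12) is included at this height (area 102.00 mm²); the r=3 cylinder at (3.5, -2.5) gives a regular 6-gon of circumradius 3 (constant along its height) (area = (6/2)·3.000²·sin(360°/6) = 23.38 mm²); the 6×11 cube at (12, 11) contributes its full rectangle (area 66.00 mm²); the cube at (6, 12.5) is not intersected at this z (z outside [5, 23.5]); Taking the union: the regions partially overlap — summed areas 191.38 mm² minus the doubly-counted overlap 0.30 mm² gives 191.08 mm² — area = 191.08 mm². So its area = 191.08 mm². Layer 22 is larger (191.08 vs 94.63 mm²).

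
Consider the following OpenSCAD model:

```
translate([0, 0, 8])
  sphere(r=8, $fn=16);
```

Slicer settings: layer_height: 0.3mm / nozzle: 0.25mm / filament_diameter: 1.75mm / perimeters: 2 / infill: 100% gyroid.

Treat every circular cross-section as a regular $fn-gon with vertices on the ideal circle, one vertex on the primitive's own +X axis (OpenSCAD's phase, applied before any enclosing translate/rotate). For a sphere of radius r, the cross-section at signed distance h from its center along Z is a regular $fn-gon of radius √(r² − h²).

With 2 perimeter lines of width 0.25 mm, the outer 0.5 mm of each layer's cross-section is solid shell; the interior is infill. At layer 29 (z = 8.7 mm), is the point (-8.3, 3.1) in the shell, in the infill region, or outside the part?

At z = 8.7 mm: the sphere: section is a regular 16-gon, circumradius = √(r²−h²) = √(8²−0.7²) = 7.969. Overall, the cross-section is a single solid region. The nearest boundary edge runs (-7.36, 3.05)→(-7.97, 0.00); distance from the point to it = 0.93 mm. The point is not inside any of the regions above, so it lies outside the cross-section (0.93 mm from the nearest boundary).

outside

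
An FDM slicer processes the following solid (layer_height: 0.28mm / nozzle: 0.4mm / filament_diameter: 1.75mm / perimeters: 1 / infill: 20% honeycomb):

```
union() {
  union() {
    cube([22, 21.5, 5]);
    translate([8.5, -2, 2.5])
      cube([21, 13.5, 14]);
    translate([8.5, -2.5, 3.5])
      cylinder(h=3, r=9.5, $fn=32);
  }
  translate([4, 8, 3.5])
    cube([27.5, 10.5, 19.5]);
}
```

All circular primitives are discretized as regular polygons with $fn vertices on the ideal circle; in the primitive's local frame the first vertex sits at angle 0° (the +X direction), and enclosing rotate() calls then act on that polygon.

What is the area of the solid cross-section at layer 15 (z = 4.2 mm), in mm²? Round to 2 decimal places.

844.32 mm²

At z = 4.2 mm: the cube is present — its section is the full 22×21.5 rectangle (area 473.00 mm²); the cube at (8.5, -2) is present — its section is the full 21×13.5 rectangle (area 283.50 mm²); the r=9.5 cylinder at (8.5, -2.5) contributes a regular 32-gon of circumradius 9.5 (area = (32/2)·9.500²·sin(360°/32) = 281.71 mm²); Taking the union: the regions partially overlap — summed areas 1038.21 mm² minus the doubly-counted overlap 267.39 mm² gives 770.82 mm² — area = 770.82 mm²; the cube at (4, 8) (footprint 27.5×10.5) is included at this height (area 288.75 mm²); Combining (union): the regions partially overlap — summed areas 1059.57 mm² minus the doubly-counted overlap 215.25 mm² gives 844.32 mm² — area = 844.32 mm². Overall, the cross-section is a single solid region. Net area = 844.32 mm².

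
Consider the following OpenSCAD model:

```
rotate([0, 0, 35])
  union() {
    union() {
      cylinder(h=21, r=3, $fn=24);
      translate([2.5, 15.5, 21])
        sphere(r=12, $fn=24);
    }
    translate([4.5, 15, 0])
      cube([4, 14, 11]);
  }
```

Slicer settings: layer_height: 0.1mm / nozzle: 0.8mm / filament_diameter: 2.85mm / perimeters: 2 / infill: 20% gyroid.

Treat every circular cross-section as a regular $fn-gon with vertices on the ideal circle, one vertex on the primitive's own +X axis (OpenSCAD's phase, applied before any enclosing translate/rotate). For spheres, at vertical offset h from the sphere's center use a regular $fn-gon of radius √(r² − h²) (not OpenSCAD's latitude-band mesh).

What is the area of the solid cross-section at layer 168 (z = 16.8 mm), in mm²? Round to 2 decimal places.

At z = 16.8 mm: the cylinder: section is a regular 24-gon, circumradius r=3 (area = (24/2)·3.000²·sin(360°/24) = 27.95 mm²); the r=12 sphere at (2.5, 15.5) contributes a regular 24-gon of circumradius √(12²−4.2²) = 11.241 (area = (24/2)·11.241²·sin(360°/24) = 392.45 mm²); Combining (union): the 2 present regions are separate (no shared area or edge), so areas and boundary lengths simply add and each stays a separate island — area = 420.40 mm²; the cube at (4.5, 15) is absent (z outside [0, 11]); Combining (union): only the result so far is present, so the union is just that shape — area = 420.40 mm²; (whole slice rotated 35° about Z — lengths, areas and connectivity unchanged). Overall, the cross-section has 2 separate islands. Net area = 420.40 mm².

420.40 mm²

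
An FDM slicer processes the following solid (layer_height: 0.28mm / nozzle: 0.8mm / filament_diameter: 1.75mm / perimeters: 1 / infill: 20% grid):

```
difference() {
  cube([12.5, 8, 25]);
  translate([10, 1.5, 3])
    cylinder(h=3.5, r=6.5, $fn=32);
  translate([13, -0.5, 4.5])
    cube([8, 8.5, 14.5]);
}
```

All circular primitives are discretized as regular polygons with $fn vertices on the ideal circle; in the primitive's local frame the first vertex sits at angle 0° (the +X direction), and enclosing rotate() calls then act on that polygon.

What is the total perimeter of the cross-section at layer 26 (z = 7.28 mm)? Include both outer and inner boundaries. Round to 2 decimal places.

At z = 7.28 mm: the cube is present — its section is the full 12.5×8 rectangle (perimeter 41.00 mm); the cylinder at (10, 1.5) is absent (z outside [3, 6.5]); the 8×8.5 cube at (13, -0.5) contributes its full rectangle (perimeter 33.00 mm); Taking the first minus the rest: starting from the 12.5×8 cube, the 8×8.5 cube at (13, -0.5) misses the remaining region (no effect) — boundary = 41.00 mm. Overall, the cross-section is a single solid region. Total boundary length (outer) = 41.00 mm.

41.00 mm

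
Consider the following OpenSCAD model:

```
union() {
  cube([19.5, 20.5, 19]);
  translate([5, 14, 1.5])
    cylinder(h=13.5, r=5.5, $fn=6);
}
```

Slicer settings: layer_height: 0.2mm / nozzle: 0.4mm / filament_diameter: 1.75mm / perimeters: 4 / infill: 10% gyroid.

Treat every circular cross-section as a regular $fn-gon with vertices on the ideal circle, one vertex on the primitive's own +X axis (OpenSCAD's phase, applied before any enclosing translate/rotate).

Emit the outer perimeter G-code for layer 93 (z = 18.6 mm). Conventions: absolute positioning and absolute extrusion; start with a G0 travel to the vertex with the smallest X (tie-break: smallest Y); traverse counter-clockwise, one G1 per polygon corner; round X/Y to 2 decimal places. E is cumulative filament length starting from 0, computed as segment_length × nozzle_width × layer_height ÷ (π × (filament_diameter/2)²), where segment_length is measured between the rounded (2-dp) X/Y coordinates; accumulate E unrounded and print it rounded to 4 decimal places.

G0 X0.00 Y0.00 Z18.60
G1 X19.50 Y0.00 E0.6486
G1 X19.50 Y20.50 E1.3304
G1 X0.00 Y20.50 E1.9790
G1 X0.00 Y0.00 E2.6608

At z = 18.6 mm: the cube is present — its section is the full 19.5×20.5 rectangle; the cylinder at (5, 14) does not reach this height (z outside [1.5, 15]); Combining (union): only the 19.5×20.5 cube is present, so the union is just that shape — 1 connected region. The outline is a single polygon with 4 vertices. Extrusion per mm of travel: 0.4 × 0.2 / (π × 0.875²) = 0.033260. Accumulating E over each segment gives final E = 2.6608.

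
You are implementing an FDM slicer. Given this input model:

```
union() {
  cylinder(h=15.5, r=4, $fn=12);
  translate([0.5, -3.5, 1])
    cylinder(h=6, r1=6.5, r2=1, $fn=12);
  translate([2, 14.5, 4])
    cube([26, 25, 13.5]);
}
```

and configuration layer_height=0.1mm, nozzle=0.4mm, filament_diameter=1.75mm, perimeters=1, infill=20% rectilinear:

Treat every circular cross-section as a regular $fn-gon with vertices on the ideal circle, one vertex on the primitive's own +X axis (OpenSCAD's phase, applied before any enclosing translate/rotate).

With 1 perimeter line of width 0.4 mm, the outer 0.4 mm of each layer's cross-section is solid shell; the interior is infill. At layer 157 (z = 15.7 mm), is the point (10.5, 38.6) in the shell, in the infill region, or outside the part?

infill

At z = 15.7 mm: the cylinder is not intersected at this z (z outside [0, 15.5]); the cone at (0.5, -3.5) is not intersected at this z (z outside [1, 7]); the cube at (2, 14.5) is present — its section is the full 26×25 rectangle; Taking the union: only the 26×25 cube at (2, 14.5) is present, so the union is just that shape — 1 connected region. Overall, the cross-section is a single solid region. The nearest boundary edge runs (28.00, 39.50)→(2.00, 39.50); distance from the point to it = 0.90 mm. The point is inside the cross-section and 0.90 mm from the nearest boundary — more than the 0.4 mm shell width (1 × 0.4), so it's in the infill interior.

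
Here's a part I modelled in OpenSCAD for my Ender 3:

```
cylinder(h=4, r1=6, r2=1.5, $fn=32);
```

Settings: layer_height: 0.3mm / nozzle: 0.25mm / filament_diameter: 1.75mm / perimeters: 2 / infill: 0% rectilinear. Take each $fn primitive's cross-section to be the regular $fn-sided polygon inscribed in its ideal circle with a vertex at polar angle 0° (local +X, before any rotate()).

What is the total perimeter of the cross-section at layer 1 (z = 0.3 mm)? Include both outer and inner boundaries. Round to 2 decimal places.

At z = 0.3 mm: the cone (r1=6→r2=1.5) has section circumradius 5.662 here — a regular 32-gon (perimeter = 2·32·5.662·sin(180°/32) = 35.52 mm). Overall, the cross-section is a single solid region. Total boundary length (outer) = 35.52 mm.

35.52 mm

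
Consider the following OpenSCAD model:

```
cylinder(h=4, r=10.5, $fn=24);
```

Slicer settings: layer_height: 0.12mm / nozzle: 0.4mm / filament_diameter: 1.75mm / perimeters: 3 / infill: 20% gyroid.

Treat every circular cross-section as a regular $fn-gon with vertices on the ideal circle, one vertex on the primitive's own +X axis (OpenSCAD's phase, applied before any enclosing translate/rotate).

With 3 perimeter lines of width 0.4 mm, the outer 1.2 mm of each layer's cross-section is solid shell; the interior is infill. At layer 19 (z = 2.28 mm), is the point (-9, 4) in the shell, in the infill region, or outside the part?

shell

At z = 2.28 mm: the r=10.5 cylinder gives a regular 24-gon of circumradius 10.5 (constant along its height). Overall, the cross-section is a single solid region. The nearest boundary edge runs (-9.09, 5.25)→(-10.14, 2.72); distance from the point to it = 0.56 mm. The point is inside the cross-section, 0.56 mm from the nearest boundary — within the 1.2 mm shell band (3 × 0.4).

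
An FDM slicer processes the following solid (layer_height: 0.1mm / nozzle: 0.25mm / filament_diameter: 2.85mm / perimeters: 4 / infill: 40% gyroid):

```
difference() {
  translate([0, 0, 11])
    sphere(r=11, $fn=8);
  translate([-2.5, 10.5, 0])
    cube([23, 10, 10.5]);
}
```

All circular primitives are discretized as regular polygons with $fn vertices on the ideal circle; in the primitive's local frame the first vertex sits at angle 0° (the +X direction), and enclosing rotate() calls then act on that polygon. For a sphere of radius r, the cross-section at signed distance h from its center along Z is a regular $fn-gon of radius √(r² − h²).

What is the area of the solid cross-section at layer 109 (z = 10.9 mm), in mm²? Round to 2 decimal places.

At z = 10.9 mm: the r=11 sphere contributes a regular 8-gon of circumradius √(11²−0.1²) = 11.000 (area = (8/2)·11.000²·sin(360°/8) = 342.21 mm²); the cube at (-2.5, 10.5) does not reach this height (z outside [0, 10.5]); Subtracting the remaining from the first: none of the subtracted shapes is present at this height, so the r=11 sphere is unchanged — area = 342.21 mm². Overall, the cross-section is a single solid region. Net area = 342.21 mm².

342.21 mm²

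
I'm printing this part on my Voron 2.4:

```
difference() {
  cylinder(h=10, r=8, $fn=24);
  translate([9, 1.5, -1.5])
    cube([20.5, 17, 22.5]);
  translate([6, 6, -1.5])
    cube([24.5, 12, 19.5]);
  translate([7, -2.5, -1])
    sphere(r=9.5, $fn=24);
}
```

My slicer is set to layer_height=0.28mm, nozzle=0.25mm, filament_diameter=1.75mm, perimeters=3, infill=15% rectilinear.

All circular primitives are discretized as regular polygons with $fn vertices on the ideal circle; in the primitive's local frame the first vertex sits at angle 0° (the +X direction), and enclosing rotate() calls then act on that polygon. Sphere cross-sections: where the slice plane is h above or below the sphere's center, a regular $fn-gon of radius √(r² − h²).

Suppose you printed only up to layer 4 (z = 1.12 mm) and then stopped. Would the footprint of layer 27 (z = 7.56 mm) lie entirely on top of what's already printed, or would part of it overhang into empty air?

Compare the two slices. At z = 1.12: the cylinder: section is a regular 24-gon, circumradius r=8 (area = (24/2)·8.000²·sin(360°/24) = 198.77 mm²); the cube at (9, 1.5) is present — its section is the full 20.5×17 rectangle (area 348.50 mm²); the 24.5×12 cube at (6, 6) contributes its full rectangle (area 294.00 mm²); the sphere at (7, -2.5): section is a regular 24-gon, circumradius = √(r²−h²) = √(9.5²−2.12²) = 9.260 (area = (24/2)·9.260²·sin(360°/24) = 266.34 mm²); Subtracting the remaining from the first: starting from the r=8 cylinder (198.77 mm²), the 20.5×17 cube at (9, 1.5) misses the remaining region (no effect); the 24.5×12 cube at (6, 6) misses the remaining region (no effect); the r=9.5 sphere at (7, -2.5) partially overlaps it — only the 107.12 mm² overlap (of its 266.34 mm²) is removed, clipping the outline — area = 91.65 mm². At z = 7.56: the cylinder: section is a regular 24-gon, circumradius r=8 (area = (24/2)·8.000²·sin(360°/24) = 198.77 mm²); the 20.5×17 cube at (9, 1.5) contributes its full rectangle (area 348.50 mm²); the cube at (6, 6) (footprint 24.5×12) is included at this height (area 294.00 mm²); the r=9.5 sphere at (7, -2.5) slices to a regular 24-gon of circumradius 4.120 (√(r²−h²) with h=8.56 from center) (area = (24/2)·4.120²·sin(360°/24) = 52.73 mm²); Taking the first minus the rest: starting from the r=8 cylinder (198.77 mm²), the 20.5×17 cube at (9, 1.5) misses the remaining region (no effect); the 24.5×12 cube at (6, 6) misses the remaining region (no effect); the r=9.5 sphere at (7, -2.5) partially overlaps it — only the 27.64 mm² overlap (of its 52.73 mm²) is removed, clipping the outline — area = 171.13 mm². Checking containment: at z = 7.56 the cross-section extends beyond the z = 1.12 cross-section by about 79.48 mm².

part overhangs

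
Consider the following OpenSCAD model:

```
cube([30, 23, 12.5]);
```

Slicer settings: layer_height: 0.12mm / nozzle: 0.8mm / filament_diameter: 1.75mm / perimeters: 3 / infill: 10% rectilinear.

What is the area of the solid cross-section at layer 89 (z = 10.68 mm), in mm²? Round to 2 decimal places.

690.00 mm²

At z = 10.68 mm: the 30×23 cube contributes its full rectangle (area 690.00 mm²). Overall, the cross-section is a single solid region. Net area = 690.00 mm².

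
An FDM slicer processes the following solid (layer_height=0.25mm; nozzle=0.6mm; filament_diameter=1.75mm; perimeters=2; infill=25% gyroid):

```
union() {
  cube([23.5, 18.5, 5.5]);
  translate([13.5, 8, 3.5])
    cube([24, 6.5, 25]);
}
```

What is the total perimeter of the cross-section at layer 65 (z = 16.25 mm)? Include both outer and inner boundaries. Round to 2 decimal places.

At z = 16.25 mm: the cube is absent (z outside [0, 5.5]); the 24×6.5 cube at (13.5, 8) contributes its full rectangle (perimeter 61.00 mm); Combining (union): only the 24×6.5 cube at (13.5, 8) is present, so the union is just that shape — boundary = 61.00 mm. Overall, the cross-section is a single solid region. Total boundary length (outer) = 61.00 mm.

61.00 mm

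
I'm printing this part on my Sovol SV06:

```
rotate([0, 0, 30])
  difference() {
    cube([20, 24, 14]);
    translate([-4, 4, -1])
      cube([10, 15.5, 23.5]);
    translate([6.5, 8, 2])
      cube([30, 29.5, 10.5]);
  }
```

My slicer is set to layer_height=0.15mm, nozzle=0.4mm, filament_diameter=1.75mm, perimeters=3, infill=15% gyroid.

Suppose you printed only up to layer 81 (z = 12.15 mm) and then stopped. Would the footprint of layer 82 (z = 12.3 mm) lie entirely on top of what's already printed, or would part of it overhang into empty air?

entirely on top

Compare the two slices. At z = 12.15: the cube (footprint 20×24) is included at this height (area 480.00 mm²); the 10×15.5 cube at (-4, 4) contributes its full rectangle (area 155.00 mm²); the cube at (6.5, 8) (footprint 30×29.5) is included at this height (area 885.00 mm²); Subtracting the remaining from the first: starting from the 20×24 cube (480.00 mm²), the 10×15.5 cube at (-4, 4) partially overlaps it — only the 93.00 mm² overlap (of its 155.00 mm²) is removed, clipping the outline; the 30×29.5 cube at (6.5, 8) partially overlaps it — only the 216.00 mm² overlap (of its 885.00 mm²) is removed, clipping the outline — area = 171.00 mm²; (whole slice rotated 30° about Z — lengths, areas and connectivity unchanged). At z = 12.3: the cube is present — its section is the full 20×24 rectangle (area 480.00 mm²); the 10×15.5 cube at (-4, 4) contributes its full rectangle (area 155.00 mm²); the cube at (6.5, 8) is present — its section is the full 30×29.5 rectangle (area 885.00 mm²); After the difference (first − rest): starting from the 20×24 cube (480.00 mm²), the 10×15.5 cube at (-4, 4) partially overlaps it — only the 93.00 mm² overlap (of its 155.00 mm²) is removed, clipping the outline; the 30×29.5 cube at (6.5, 8) partially overlaps it — only the 216.00 mm² overlap (of its 885.00 mm²) is removed, clipping the outline — area = 171.00 mm²; (rotated 30° about Z; rotation is an isometry so areas/perimeters/island counts are preserved). Checking containment: the cross-section at z = 12.3 is a subset of the cross-section at z = 12.15.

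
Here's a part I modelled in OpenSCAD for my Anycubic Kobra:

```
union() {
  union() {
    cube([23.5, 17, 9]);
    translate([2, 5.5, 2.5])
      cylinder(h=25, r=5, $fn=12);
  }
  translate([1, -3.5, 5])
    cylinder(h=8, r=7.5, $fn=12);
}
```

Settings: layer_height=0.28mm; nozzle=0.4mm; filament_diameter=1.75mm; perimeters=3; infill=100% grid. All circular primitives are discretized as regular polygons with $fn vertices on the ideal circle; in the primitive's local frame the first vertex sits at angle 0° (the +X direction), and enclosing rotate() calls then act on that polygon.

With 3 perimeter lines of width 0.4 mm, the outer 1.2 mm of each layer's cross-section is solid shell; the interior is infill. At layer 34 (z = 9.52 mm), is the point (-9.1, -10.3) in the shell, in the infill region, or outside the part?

At z = 9.52 mm: the cube is absent (z outside [0, 9]); the cylinder at (2, 5.5): section is a regular 12-gon, circumradius r=5; Merging all regions: only the r=5 cylinder at (2, 5.5) is present, so the union is just that shape — 1 connected region; the cylinder at (1, -3.5): section is a regular 12-gon, circumradius r=7.5; Taking the union: the regions partially overlap (shared area 17.26 mm²), so overlapping operands fuse into one piece — 1 connected region. Overall, the cross-section is a single solid region. The nearest boundary edge runs (-2.75, -10.00)→(-5.50, -7.25); distance from the point to it = 4.72 mm. The point is not inside any of the regions above, so it lies outside the cross-section (4.72 mm from the nearest boundary).

outside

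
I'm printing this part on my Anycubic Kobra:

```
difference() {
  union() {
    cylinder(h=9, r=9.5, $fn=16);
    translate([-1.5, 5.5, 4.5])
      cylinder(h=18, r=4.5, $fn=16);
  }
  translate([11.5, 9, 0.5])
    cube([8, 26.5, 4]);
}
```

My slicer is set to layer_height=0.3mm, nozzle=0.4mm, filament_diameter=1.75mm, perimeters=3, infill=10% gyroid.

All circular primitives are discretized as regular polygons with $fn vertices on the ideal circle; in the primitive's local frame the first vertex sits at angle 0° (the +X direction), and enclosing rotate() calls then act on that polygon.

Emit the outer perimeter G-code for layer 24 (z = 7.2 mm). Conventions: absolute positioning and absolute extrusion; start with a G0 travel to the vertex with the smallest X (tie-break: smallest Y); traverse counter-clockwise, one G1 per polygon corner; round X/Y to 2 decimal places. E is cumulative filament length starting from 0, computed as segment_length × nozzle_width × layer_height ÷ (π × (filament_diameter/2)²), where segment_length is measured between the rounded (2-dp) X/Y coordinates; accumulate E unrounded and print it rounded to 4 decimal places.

G0 X-9.50 Y0.00 Z7.20
G1 X-8.78 Y-3.64 E0.1851
G1 X-6.72 Y-6.72 E0.3700
G1 X-3.64 Y-8.78 E0.5548
G1 X0.00 Y-9.50 E0.7400
G1 X3.64 Y-8.78 E0.9251
G1 X6.72 Y-6.72 E1.1099
G1 X8.78 Y-3.64 E1.2948
G1 X9.50 Y0.00 E1.4799
G1 X8.78 Y3.64 E1.6650
G1 X6.72 Y6.72 E1.8499
G1 X3.64 Y8.78 E2.0348
G1 X0.65 Y9.37 E2.1868
G1 X0.22 Y9.66 E2.2127
G1 X-1.50 Y10.00 E2.3002
G1 X-3.22 Y9.66 E2.3876
G1 X-4.68 Y8.68 E2.4754
G1 X-5.41 Y7.59 E2.5408
G1 X-6.72 Y6.72 E2.6193
G1 X-8.78 Y3.64 E2.8041
G1 X-9.50 Y0.00 E2.9893

At z = 7.2 mm: the cylinder: section is a regular 16-gon, circumradius r=9.5; the r=4.5 cylinder at (-1.5, 5.5) contributes a regular 16-gon of circumradius 4.5; Taking the union: the regions partially overlap (shared area 58.64 mm²), so overlapping operands fuse into one piece — 1 connected region; the cube at (11.5, 9) does not reach this height (z outside [0.5, 4.5]); Subtracting the remaining from the first: none of the subtracted shapes is present at this height, so the result so far is unchanged — 1 connected region. The outline is a single polygon with 20 vertices. Extrusion per mm of travel: 0.4 × 0.3 / (π × 0.875²) = 0.049890. Accumulating E over each segment gives final E = 2.9893.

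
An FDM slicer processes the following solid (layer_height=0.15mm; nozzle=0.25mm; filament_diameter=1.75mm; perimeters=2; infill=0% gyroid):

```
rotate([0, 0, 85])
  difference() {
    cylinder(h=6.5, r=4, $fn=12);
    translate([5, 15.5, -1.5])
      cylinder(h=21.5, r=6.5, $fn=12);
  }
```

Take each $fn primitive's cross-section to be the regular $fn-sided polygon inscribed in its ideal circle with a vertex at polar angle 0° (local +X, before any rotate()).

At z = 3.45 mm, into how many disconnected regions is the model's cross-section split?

At z = 3.45 mm: the cylinder: section is a regular 12-gon, circumradius r=4; the cylinder at (5, 15.5): section is a regular 12-gon, circumradius r=6.5; Taking the first minus the rest: starting from the r=4 cylinder, the r=6.5 cylinder at (5, 15.5) misses the remaining region (no effect) — 1 connected region; (rotated 85° about Z; rotation is an isometry so areas/perimeters/island counts are preserved). The result has 1 disconnected region.

1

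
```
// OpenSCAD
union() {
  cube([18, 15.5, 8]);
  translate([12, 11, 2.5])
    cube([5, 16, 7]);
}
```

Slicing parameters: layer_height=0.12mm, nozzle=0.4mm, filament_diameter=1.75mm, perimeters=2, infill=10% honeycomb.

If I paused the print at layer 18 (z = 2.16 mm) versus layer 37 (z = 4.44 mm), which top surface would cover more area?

layer 37 (z = 4.44 mm)

Layer 18 (z = 2.16): the cube (footprint 18×15.5) is included at this height (area 279.00 mm²); the cube at (12, 11) does not reach this height (z outside [2.5, 9.5]); Merging all regions: only the 18×15.5 cube is present, so the union is just that shape — area = 279.00 mm². So its area = 279.00 mm². Layer 37 (z = 4.44): the cube is present — its section is the full 18×15.5 rectangle (area 279.00 mm²); the cube at (12, 11) (footprint 5×16) is included at this height (area 80.00 mm²); Taking the union: the regions partially overlap — summed areas 359.00 mm² minus the doubly-counted overlap 22.50 mm² gives 336.50 mm² — area = 336.50 mm². So its area = 336.50 mm². Layer 37 is larger (336.50 vs 279.00 mm²).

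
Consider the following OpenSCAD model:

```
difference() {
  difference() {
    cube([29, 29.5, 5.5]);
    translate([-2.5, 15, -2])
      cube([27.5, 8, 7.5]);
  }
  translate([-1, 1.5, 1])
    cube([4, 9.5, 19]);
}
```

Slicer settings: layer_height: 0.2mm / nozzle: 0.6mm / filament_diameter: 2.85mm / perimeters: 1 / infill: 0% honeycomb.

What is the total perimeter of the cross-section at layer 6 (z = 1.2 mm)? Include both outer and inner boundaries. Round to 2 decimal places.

173.00 mm

At z = 1.2 mm: the cube is present — its section is the full 29×29.5 rectangle (perimeter 117.00 mm); the 27.5×8 cube at (-2.5, 15) contributes its full rectangle (perimeter 71.00 mm); Subtracting the remaining from the first: starting from the 29×29.5 cube, the 27.5×8 cube at (-2.5, 15) partially overlaps it — only the 200.00 mm² overlap (of its 220.00 mm²) is removed, clipping the outline — boundary = 167.00 mm; the cube at (-1, 1.5) is present — its section is the full 4×9.5 rectangle (perimeter 27.00 mm); After the difference (first − rest): starting from the result so far, the 4×9.5 cube at (-1, 1.5) partially overlaps it — only the 28.50 mm² overlap (of its 38.00 mm²) is removed, clipping the outline — boundary = 173.00 mm. Overall, the cross-section is a single solid region. Total boundary length (outer) = 173.00 mm.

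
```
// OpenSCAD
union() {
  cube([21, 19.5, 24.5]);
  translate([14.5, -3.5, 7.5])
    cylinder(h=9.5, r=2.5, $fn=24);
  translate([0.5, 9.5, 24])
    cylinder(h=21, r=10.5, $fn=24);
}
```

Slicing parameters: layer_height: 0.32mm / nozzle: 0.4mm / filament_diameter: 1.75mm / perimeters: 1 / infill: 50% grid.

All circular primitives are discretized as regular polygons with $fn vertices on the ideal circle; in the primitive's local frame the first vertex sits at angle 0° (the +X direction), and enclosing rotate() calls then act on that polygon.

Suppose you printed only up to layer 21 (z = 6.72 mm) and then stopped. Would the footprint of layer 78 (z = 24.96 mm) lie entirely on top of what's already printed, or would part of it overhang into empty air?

Compare the two slices. At z = 6.72: the cube is present — its section is the full 21×19.5 rectangle (area 409.50 mm²); the cylinder at (14.5, -3.5) is not intersected at this z (z outside [7.5, 17]); the cylinder at (0.5, 9.5) does not reach this height (z outside [24, 45]); Combining (union): only the 21×19.5 cube is present, so the union is just that shape — area = 409.50 mm². At z = 24.96: the cube is absent (z outside [0, 24.5]); the cylinder at (14.5, -3.5) is absent (z outside [7.5, 17]); the r=10.5 cylinder at (0.5, 9.5) gives a regular 24-gon of circumradius 10.5 (constant along its height) (area = (24/2)·10.500²·sin(360°/24) = 342.42 mm²); Merging all regions: only the r=10.5 cylinder at (0.5, 9.5) is present, so the union is just that shape — area = 342.42 mm². Checking containment: at z = 24.96 the cross-section extends beyond the z = 6.72 cross-section by about 165.09 mm².

part overhangs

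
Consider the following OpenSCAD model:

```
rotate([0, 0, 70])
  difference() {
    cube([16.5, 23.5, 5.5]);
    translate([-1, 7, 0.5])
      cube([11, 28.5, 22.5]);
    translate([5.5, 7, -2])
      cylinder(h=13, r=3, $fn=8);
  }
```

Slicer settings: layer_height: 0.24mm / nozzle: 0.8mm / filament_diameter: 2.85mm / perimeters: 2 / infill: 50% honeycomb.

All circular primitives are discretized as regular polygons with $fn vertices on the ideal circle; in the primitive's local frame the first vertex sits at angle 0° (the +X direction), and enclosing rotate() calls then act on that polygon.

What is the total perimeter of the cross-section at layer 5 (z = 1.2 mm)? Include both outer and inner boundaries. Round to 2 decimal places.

83.18 mm

At z = 1.2 mm: the cube is present — its section is the full 16.5×23.5 rectangle (perimeter 80.00 mm); the 11×28.5 cube at (-1, 7) contributes its full rectangle (perimeter 79.00 mm); the cylinder at (5.5, 7): section is a regular 8-gon, circumradius r=3 (perimeter = 2·8·3.000·sin(180°/8) = 18.37 mm); Taking the first minus the rest: starting from the 16.5×23.5 cube, the 11×28.5 cube at (-1, 7) partially overlaps it — only the 165.00 mm² overlap (of its 313.50 mm²) is removed, clipping the outline; the r=3 cylinder at (5.5, 7) partially overlaps it — only the 12.73 mm² overlap (of its 25.46 mm²) is removed, clipping the outline — boundary = 83.18 mm; (whole slice rotated 70° about Z — lengths, areas and connectivity unchanged). Overall, the cross-section is a single solid region. Total boundary length (outer) = 83.18 mm.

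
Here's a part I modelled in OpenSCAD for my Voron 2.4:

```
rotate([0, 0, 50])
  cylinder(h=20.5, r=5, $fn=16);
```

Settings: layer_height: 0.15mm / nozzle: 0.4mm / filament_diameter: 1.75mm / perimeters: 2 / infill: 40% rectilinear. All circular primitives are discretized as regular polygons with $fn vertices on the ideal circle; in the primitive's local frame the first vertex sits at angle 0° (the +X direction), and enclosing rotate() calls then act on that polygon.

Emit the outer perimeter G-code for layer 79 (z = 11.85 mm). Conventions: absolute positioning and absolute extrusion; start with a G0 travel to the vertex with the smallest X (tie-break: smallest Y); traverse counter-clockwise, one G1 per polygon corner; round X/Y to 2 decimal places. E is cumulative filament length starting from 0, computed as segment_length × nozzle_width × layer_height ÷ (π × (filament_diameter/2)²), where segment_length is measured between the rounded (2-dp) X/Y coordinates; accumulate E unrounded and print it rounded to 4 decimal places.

At z = 11.85 mm: the cylinder: section is a regular 16-gon, circumradius r=5; (whole slice rotated 50° about Z — lengths, areas and connectivity unchanged). The outline is a single polygon with 16 vertices. Extrusion per mm of travel: 0.4 × 0.15 / (π × 0.875²) = 0.024945. Accumulating E over each segment gives final E = 0.7787.

G0 X-4.98 Y-0.44 Z11.85
G1 X-4.44 Y-2.31 E0.0486
G1 X-3.21 Y-3.83 E0.0973
G1 X-1.50 Y-4.77 E0.1460
G1 X0.44 Y-4.98 E0.1947
G1 X2.31 Y-4.44 E0.2432
G1 X3.83 Y-3.21 E0.2920
G1 X4.77 Y-1.50 E0.3407
G1 X4.98 Y0.44 E0.3894
G1 X4.44 Y2.31 E0.4379
G1 X3.21 Y3.83 E0.4867
G1 X1.50 Y4.77 E0.5354
G1 X-0.44 Y4.98 E0.5840
G1 X-2.31 Y4.44 E0.6326
G1 X-3.83 Y3.21 E0.6814
G1 X-4.77 Y1.50 E0.7300
G1 X-4.98 Y-0.44 E0.7787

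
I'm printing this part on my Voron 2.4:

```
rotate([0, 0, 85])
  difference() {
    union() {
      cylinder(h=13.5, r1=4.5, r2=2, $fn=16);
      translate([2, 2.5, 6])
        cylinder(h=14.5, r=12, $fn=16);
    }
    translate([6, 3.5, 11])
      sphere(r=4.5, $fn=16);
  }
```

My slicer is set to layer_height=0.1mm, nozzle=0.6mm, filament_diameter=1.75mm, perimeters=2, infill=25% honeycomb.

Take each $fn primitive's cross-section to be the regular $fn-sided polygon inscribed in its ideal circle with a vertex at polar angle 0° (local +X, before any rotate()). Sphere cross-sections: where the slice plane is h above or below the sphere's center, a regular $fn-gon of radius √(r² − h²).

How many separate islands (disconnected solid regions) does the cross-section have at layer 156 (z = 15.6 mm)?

1

At z = 15.6 mm: the cone is not intersected at this z (z outside [0, 13.5]); the r=12 cylinder at (2, 2.5) gives a regular 16-gon of circumradius 12 (constant along its height); Merging all regions: only the r=12 cylinder at (2, 2.5) is present, so the union is just that shape — 1 connected region; the sphere at (6, 3.5) is absent (|z−center|=4.600 > r=4.5); Taking the first minus the rest: none of the subtracted shapes is present at this height, so that combined region is unchanged — 1 connected region; (rotated 85° about Z; rotation is an isometry so areas/perimeters/island counts are preserved). Overall, the cross-section is a single solid region. Island count = 1.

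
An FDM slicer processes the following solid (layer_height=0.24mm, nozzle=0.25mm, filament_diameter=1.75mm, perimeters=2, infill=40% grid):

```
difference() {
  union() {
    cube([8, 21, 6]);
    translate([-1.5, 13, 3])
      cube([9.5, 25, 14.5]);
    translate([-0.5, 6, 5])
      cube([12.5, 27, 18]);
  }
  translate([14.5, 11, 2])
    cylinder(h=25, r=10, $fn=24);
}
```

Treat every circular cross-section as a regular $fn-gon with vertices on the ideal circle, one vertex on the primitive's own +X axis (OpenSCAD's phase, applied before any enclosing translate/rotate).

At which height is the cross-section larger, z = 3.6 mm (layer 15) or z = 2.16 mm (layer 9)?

Layer 15 (z = 3.6): the 8×21 cube contributes its full rectangle (area 168.00 mm²); the cube at (-1.5, 13) (footprint 9.5×25) is included at this height (area 237.50 mm²); the cube at (-0.5, 6) is not intersected at this z (z outside [5, 23]); Combining (union): the regions partially overlap — summed areas 405.50 mm² minus the doubly-counted overlap 64.00 mm² gives 341.50 mm² — area = 341.50 mm²; the r=10 cylinder at (14.5, 11) contributes a regular 24-gon of circumradius 10 (area = (24/2)·10.000²·sin(360°/24) = 310.58 mm²); After the difference (first − rest): starting from the result so far (341.50 mm²), the r=10 cylinder at (14.5, 11) partially overlaps it — only the 35.97 mm² overlap (of its 310.58 mm²) is removed, clipping the outline — area = 305.53 mm². So its area = 305.53 mm². Layer 9 (z = 2.16): the cube (footprint 8×21) is included at this height (area 168.00 mm²); the cube at (-1.5, 13) is not intersected at this z (z outside [3, 17.5]); the cube at (-0.5, 6) is not intersected at this z (z outside [5, 23]); Taking the union: only the 8×21 cube is present, so the union is just that shape — area = 168.00 mm²; the r=10 cylinder at (14.5, 11) gives a regular 24-gon of circumradius 10 (constant along its height) (area = (24/2)·10.000²·sin(360°/24) = 310.58 mm²); Subtracting the remaining from the first: starting from that combined region (168.00 mm²), the r=10 cylinder at (14.5, 11) partially overlaps it — only the 35.97 mm² overlap (of its 310.58 mm²) is removed, clipping the outline — area = 132.03 mm². So its area = 132.03 mm². Layer 15 is larger (305.53 vs 132.03 mm²).

layer 15 (z = 3.6 mm)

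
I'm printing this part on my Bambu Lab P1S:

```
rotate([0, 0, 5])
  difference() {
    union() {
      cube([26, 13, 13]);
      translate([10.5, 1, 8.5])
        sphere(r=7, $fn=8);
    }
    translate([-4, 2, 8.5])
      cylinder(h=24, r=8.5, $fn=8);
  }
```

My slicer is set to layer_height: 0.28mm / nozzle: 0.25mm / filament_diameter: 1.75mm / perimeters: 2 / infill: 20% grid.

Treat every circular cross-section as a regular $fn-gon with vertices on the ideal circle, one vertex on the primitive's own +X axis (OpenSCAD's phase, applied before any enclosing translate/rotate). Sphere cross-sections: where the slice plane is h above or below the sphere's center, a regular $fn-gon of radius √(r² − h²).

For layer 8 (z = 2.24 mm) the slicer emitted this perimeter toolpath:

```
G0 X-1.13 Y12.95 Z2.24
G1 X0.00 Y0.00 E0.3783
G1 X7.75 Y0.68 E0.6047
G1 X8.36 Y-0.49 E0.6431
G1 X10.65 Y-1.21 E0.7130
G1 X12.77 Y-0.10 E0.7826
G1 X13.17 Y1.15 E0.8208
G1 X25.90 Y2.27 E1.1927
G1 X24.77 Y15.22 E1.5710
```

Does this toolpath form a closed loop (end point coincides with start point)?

no

Start point (G0): (-1.13, 12.95). End point (last G1): the path does not return to the start — open.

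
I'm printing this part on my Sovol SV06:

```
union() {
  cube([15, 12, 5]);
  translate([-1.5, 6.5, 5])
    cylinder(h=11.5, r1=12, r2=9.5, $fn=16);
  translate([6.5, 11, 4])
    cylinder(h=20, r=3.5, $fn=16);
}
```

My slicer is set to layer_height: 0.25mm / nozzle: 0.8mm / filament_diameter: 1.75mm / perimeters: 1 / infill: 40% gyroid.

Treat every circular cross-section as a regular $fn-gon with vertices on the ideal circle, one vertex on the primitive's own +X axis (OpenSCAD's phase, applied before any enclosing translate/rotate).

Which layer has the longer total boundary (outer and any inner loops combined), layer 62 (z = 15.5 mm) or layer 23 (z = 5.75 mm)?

layer 23 (z = 5.75 mm)

Layer 62 (z = 15.5): the cube does not reach this height (z outside [0, 5]); the cone at (-1.5, 6.5) (r1=12→r2=9.5) has section circumradius 9.717 here — a regular 16-gon (perimeter = 2·16·9.717·sin(180°/16) = 60.66 mm); the cylinder at (6.5, 11): section is a regular 16-gon, circumradius r=3.5 (perimeter = 2·16·3.500·sin(180°/16) = 21.85 mm); Taking the union: the regions partially overlap (shared area 20.17 mm²), so the edge portions inside another operand are dropped and the merged outline is re-measured after clipping — boundary = 64.99 mm. So its perimeter = 64.99 mm. Layer 23 (z = 5.75): the cube is not intersected at this z (z outside [0, 5]); the cone at (-1.5, 6.5) (r1=12→r2=9.5) has section circumradius 11.837 here — a regular 16-gon (perimeter = 2·16·11.837·sin(180°/16) = 73.90 mm); the r=3.5 cylinder at (6.5, 11) contributes a regular 16-gon of circumradius 3.5 (perimeter = 2·16·3.500·sin(180°/16) = 21.85 mm); Taking the union: the regions partially overlap (shared area 33.95 mm²), so the edge portions inside another operand are dropped and the merged outline is re-measured after clipping — boundary = 74.61 mm. So its perimeter = 74.61 mm. Layer 23 is larger (74.61 vs 64.99 mm).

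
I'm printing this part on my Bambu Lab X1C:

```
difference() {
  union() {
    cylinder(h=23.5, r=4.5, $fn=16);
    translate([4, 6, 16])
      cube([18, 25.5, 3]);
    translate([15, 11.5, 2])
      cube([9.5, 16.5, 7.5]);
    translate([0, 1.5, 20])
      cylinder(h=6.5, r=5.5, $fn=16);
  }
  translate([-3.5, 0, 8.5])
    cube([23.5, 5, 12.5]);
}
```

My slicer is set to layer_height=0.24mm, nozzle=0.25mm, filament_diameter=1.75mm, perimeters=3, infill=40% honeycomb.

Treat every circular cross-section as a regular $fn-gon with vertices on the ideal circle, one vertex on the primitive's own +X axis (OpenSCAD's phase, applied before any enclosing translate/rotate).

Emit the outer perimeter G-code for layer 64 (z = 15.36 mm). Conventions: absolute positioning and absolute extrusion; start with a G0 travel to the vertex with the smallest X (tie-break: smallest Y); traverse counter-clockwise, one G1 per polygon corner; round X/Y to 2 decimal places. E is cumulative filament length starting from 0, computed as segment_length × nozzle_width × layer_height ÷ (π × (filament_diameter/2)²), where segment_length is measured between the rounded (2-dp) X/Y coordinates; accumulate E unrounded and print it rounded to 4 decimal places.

G0 X-4.50 Y0.00 Z15.36
G1 X-4.16 Y-1.72 E0.0437
G1 X-3.18 Y-3.18 E0.0876
G1 X-1.72 Y-4.16 E0.1315
G1 X0.00 Y-4.50 E0.1752
G1 X1.72 Y-4.16 E0.2189
G1 X3.18 Y-3.18 E0.2628
G1 X4.16 Y-1.72 E0.3067
G1 X4.50 Y0.00 E0.3504
G1 X-3.50 Y0.00 E0.5500
G1 X-3.50 Y2.71 E0.6176
G1 X-4.16 Y1.72 E0.6472
G1 X-4.50 Y0.00 E0.6910

At z = 15.36 mm: the r=4.5 cylinder gives a regular 16-gon of circumradius 4.5 (constant along its height); the cube at (4, 6) is not intersected at this z (z outside [16, 19]); the cube at (15, 11.5) is absent (z outside [2, 9.5]); the cylinder at (0, 1.5) is not intersected at this z (z outside [20, 26.5]); Merging all regions: only the r=4.5 cylinder is present, so the union is just that shape — 1 connected region; the cube at (-3.5, 0) (footprint 23.5×5) is included at this height; After the difference (first − rest): starting from that combined region, the 23.5×5 cube at (-3.5, 0) partially overlaps it — only the 29.25 mm² overlap (of its 117.50 mm²) is removed, clipping the outline — 1 connected region. The outline is a single polygon with 12 vertices. Extrusion per mm of travel: 0.25 × 0.24 / (π × 0.875²) = 0.024945. Accumulating E over each segment gives final E = 0.6910.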